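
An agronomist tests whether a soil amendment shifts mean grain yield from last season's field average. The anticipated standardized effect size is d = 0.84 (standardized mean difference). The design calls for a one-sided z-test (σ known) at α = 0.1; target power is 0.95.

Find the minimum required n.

For power 0.95 need Φ(δ − z_{0.1}) = 0.95, so δ = z_{0.1} + z_{0.05} = 1.282 + 1.645 = 2.926.
δ = d·√n ⇒ n = (δ/d)² = (2.926 / 0.84)² = 12.14.
Round up to the next whole unit.

n = 13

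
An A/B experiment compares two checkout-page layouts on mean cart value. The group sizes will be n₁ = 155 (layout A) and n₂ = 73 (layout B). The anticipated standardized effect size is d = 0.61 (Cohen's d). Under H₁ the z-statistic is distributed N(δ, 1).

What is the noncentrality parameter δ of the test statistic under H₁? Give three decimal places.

δ ≈ 4.297

δ = d / √(1/n₁ + 1/n₂) = 0.61 / √(1/155 + 1/73) = 4.2972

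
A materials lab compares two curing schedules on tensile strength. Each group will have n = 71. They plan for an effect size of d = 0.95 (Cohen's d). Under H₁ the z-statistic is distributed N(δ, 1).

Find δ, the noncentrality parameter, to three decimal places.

δ ≈ 5.660

δ = d·√(n/2) = 0.95 × √(71/2) = 5.6603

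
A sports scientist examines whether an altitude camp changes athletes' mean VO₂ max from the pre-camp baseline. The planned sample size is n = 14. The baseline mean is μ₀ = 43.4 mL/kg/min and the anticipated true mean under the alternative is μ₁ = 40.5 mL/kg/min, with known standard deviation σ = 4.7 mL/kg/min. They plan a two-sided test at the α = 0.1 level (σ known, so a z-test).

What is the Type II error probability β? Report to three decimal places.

Standardized effect: d = |μ₁ − μ₀| / σ = |40.5 − 43.4| / 4.7 = 0.6170
Noncentrality parameter: δ = d·√n = 0.6170 × √14 = 2.3087
Critical value for a two-sided test at α = 0.1: z_{α/2} = 1.645.
Power = Φ(δ − 1.645) + Φ(−δ − 1.645) = Φ(0.664) + Φ(-3.954) = 0.7466 + 0.0000 = 0.7466.
Type II error: β = 1 − power = 1 − 0.7466 = 0.2534.

β ≈ 0.253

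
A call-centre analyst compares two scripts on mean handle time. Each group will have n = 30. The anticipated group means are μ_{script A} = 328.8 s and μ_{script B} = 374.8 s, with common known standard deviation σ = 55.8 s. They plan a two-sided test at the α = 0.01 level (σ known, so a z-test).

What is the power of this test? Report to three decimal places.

Standardized effect: d = |μ_{script A} − μ_{script B}| / σ = |328.8 − 374.8| / 55.8 = 0.8244
Noncentrality parameter: δ = d·√(n/2) = 0.8244 × √(30/2) = 3.1928
Critical value for a two-sided test at α = 0.01: z_{α/2} = 2.576.
Power = Φ(δ − 2.576) + Φ(−δ − 2.576) = Φ(0.617) + Φ(-5.769) = 0.7314 + 0.0000 = 0.7314.

Power ≈ 0.731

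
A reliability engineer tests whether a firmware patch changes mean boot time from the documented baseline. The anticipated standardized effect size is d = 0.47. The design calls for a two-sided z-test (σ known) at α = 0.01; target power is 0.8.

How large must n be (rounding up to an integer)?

n = 53

For power 0.8 need Φ(δ − z_{0.005}) = 0.8, so δ = z_{0.005} + z_{0.20} = 2.576 + 0.842 = 3.417.
(The Φ(−δ − z_{α/2}) term is vanishingly small for δ > 0 and is dropped in the standard sample-size formula.)
δ = d·√n ⇒ n = (δ/d)² = (3.417 / 0.47)² = 52.87.
Round up to the next whole unit.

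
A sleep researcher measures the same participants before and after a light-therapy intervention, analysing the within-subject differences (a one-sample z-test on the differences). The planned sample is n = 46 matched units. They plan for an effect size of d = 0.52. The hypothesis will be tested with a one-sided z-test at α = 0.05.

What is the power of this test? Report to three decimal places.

Noncentrality parameter: δ = d·√n = 0.52 × √46 = 3.5268
One-sided α = 0.05 → critical value z_{0.05} = 1.645.
Power = P(Z > 1.645 − δ) = Φ(1.882) = 0.9701.

Power ≈ 0.970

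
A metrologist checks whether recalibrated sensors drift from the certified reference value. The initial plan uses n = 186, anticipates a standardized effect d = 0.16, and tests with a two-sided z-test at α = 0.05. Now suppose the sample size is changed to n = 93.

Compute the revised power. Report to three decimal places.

With n = 93: δ = d·√n = 0.16 × √93 = 1.5430. Critical value z_{0.025} = 1.960.
Revised power = Φ(δ − 1.960) + Φ(−δ − 1.960) = Φ(-0.417) + Φ(-3.503) = 0.3383 + 0.0002 = 0.3386.

Power ≈ 0.339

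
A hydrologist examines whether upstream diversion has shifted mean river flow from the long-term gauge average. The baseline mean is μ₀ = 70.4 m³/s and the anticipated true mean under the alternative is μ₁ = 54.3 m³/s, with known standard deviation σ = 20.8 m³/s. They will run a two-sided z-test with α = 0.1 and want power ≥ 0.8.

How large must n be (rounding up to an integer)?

n = 11

Standardized effect: d = |μ₁ − μ₀| / σ = |54.3 − 70.4| / 20.8 = 0.7740
Set Φ(δ − 1.645) = 0.8; then δ − 1.645 = Φ⁻¹(0.8) = 0.842, giving δ = 2.486.
(Ignoring the negligible lower-tail rejection probability gives the usual closed-form inversion.)
δ = d·√n ⇒ n = (δ/d)² = (2.486 / 0.7740)² = 10.32.
Round up to the next whole unit.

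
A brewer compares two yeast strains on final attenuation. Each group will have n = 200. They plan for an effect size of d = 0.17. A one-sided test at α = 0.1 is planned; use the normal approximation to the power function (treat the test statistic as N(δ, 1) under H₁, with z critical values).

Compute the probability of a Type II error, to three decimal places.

Noncentrality parameter: δ = d·√(n/2) = 0.17 × √(200/2) = 1.7000
One-sided α = 0.1 → critical value z_{0.1} = 1.282.
Power = P(Z > 1.282 − δ) = Φ(0.418) = 0.6622.
Type II error: β = 1 − power = 1 − 0.6622 = 0.3378.

β ≈ 0.338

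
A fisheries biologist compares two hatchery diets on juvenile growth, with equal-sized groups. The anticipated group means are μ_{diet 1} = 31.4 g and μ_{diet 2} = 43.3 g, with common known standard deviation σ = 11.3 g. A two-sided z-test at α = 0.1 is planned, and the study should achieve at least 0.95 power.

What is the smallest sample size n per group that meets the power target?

Standardized effect: d = |μ_{diet 1} − μ_{diet 2}| / σ = |31.4 − 43.3| / 11.3 = 1.0531
Set Φ(δ − 1.645) = 0.95; then δ − 1.645 = Φ⁻¹(0.95) = 1.645, giving δ = 3.290.
(The Φ(−δ − z_{α/2}) term is vanishingly small for δ > 0 and is dropped in the standard sample-size formula.)
δ = d·√(n/2) ⇒ n = 2(δ/d)² = 2 × (3.290 / 1.0531)² = 19.52.
Round up to the next whole unit.

n = 20 per group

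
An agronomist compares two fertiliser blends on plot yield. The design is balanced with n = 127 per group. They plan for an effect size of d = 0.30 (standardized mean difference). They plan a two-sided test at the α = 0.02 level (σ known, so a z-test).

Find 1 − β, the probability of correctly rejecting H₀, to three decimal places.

Noncentrality parameter: δ = d·√(n/2) = 0.30 × √(127/2) = 2.3906
Two-sided α = 0.02 → critical value z_{0.01} = 2.326.
Power = Φ(δ − 2.326) + Φ(−δ − 2.326) = Φ(0.064) + Φ(-4.717) = 0.5256 + 0.0000 = 0.5256.

Power ≈ 0.526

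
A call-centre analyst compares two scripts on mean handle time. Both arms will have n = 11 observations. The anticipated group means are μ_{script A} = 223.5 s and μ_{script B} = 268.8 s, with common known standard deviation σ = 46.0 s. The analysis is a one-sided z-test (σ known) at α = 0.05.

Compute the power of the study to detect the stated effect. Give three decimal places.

Standardized effect: d = |μ_{script A} − μ_{script B}| / σ = |223.5 − 268.8| / 46.0 = 0.9848
Noncentrality parameter: λ = d·√(n/2) = 0.9848 × √(11/2) = 2.3095
One-sided α = 0.05 → critical value z_{0.05} = 1.645.
Power = Φ(λ − 1.645) = Φ(0.665) = 0.7469.

Power ≈ 0.747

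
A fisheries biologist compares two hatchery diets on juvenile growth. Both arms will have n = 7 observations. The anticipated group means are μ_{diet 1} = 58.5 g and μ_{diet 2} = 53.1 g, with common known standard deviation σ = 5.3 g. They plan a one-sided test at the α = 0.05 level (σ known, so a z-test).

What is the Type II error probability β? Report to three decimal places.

β ≈ 0.397

Standardized effect: d = |μ_{diet 1} − μ_{diet 2}| / σ = |58.5 − 53.1| / 5.3 = 1.0189
Noncentrality parameter: δ = d·√(n/2) = 1.0189 × √(7/2) = 1.9061
Critical value for a one-sided test at α = 0.05: z_α = 1.645.
Power = Φ(δ − 1.645) = Φ(0.261) = 0.6031.
Type II error: β = 1 − power = 1 − 0.6031 = 0.3969.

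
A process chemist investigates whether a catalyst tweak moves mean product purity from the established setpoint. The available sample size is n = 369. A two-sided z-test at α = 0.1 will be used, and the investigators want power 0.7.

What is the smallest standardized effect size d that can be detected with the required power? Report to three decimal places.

Required noncentrality: δ = z_{0.05} + z_{0.30} = 1.645 + 0.524 = 2.169.
(The second rejection-region term Φ(−δ − z_{α/2}) is negligible and dropped.)
δ = d·√n ⇒ d = δ/√n = 2.169/√369 = 0.1129.

d ≈ 0.113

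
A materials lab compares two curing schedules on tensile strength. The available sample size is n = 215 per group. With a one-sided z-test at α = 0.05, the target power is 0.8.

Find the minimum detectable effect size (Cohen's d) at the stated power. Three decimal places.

Need Φ(δ − 1.645) = 0.8, so δ = 1.645 + 0.842 = 2.486.
δ = d·√(n/2) ⇒ d = δ/√(n/2) = 2.486/√(215/2) = 0.2398.

d ≈ 0.240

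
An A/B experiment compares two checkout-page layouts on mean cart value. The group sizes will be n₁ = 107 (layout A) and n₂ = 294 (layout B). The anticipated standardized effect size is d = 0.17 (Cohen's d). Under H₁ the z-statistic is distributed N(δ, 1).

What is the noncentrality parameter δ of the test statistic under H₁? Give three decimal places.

The noncentrality parameter scales effect size by the design's sample-size factor: δ = d / √(1/n₁ + 1/n₂) = 0.17 / √(1/107 + 1/294) = 1.5057

δ ≈ 1.506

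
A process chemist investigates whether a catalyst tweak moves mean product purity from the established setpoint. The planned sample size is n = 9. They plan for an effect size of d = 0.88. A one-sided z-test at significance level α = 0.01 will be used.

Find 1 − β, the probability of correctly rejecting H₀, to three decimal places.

Noncentrality parameter: δ = d·√n = 0.88 × √9 = 2.6400
One-sided α = 0.01 → critical value z_{0.01} = 2.326.
Power = Φ(δ − 2.326) = Φ(0.314) = 0.6231.

Power ≈ 0.623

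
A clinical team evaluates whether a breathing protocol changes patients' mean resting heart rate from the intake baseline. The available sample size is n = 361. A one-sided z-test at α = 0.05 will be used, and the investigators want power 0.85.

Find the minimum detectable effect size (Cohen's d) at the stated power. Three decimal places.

Need Φ(δ − 1.645) = 0.85, so δ = 1.645 + 1.036 = 2.681.
δ = d·√n ⇒ d = δ/√n = 2.681/√361 = 0.1411.

d ≈ 0.141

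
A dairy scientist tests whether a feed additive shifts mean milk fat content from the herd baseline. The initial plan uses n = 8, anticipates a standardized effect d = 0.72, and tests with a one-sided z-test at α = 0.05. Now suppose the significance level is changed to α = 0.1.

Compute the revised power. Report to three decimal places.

δ = d·√n = 0.72 × √8 = 2.0365 (unchanged). New critical value: z_{0.1} = 1.282.
Revised power = P(Z > 1.282 − δ) = Φ(0.755) = 0.7749.

Power ≈ 0.775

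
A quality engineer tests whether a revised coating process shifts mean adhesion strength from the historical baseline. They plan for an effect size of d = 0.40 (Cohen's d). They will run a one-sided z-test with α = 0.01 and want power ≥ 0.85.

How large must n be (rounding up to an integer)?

Set Φ(δ − 2.326) = 0.85; then δ − 2.326 = Φ⁻¹(0.85) = 1.036, giving δ = 3.363.
δ = d·√n ⇒ n = (δ/d)² = (3.363 / 0.40)² = 70.68.
Round up to the next whole unit.

n = 71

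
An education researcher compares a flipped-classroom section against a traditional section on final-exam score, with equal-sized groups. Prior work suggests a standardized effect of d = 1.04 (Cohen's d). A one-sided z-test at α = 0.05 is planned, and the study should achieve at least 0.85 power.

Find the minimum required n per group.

For power 0.85 need Φ(δ − z_{0.05}) = 0.85, so δ = z_{0.05} + z_{0.15} = 1.645 + 1.036 = 2.681.
δ = d·√(n/2) ⇒ n = 2(δ/d)² = 2 × (2.681 / 1.04)² = 13.29.
Round up to the next whole unit.

n = 14 per group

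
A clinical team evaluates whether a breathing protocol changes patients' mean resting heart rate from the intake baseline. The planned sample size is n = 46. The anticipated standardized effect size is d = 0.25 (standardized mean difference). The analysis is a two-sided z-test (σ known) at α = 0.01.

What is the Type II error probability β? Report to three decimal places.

Noncentrality parameter: δ = d·√n = 0.25 × √46 = 1.6956
Two-sided α = 0.01 → critical value z_{0.005} = 2.576.
Power = Φ(δ − 2.576) + Φ(−δ − 2.576) = Φ(-0.880) + Φ(-4.271) = 0.1894 + 0.0000 = 0.1894.
Type II error: β = 1 − power = 1 − 0.1894 = 0.8106.

β ≈ 0.811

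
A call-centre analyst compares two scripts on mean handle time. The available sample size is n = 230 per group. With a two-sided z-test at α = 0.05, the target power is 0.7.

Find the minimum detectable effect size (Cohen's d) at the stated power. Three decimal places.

d ≈ 0.232

Need Φ(δ − 1.960) = 0.7, so δ = 1.960 + 0.524 = 2.484.
(Lower-tail contribution to power is negligible for δ > 0.)
δ = d·√(n/2) ⇒ d = δ/√(n/2) = 2.484/√(230/2) = 0.2317.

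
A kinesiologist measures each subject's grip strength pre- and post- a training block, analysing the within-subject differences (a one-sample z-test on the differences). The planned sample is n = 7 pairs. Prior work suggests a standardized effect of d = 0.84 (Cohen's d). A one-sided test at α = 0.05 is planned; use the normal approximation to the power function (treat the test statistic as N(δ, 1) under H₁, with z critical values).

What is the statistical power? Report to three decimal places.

Power ≈ 0.718

Noncentrality parameter: δ = d·√n = 0.84 × √7 = 2.2224
One-sided α = 0.05 → critical value z_{0.05} = 1.645.
Power = Φ(δ − 1.645) = Φ(0.578) = 0.7182.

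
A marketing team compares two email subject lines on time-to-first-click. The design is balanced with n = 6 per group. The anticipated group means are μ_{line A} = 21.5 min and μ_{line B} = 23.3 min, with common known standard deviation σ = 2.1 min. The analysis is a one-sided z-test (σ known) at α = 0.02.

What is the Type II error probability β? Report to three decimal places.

β ≈ 0.715

Standardized effect: d = |μ_{line A} − μ_{line B}| / σ = |21.5 − 23.3| / 2.1 = 0.8571
Noncentrality parameter: δ = d·√(n/2) = 0.8571 × √(6/2) = 1.4846
One-sided α = 0.02 → critical value z_{0.02} = 2.054.
Power = P(Z > 2.054 − δ) = Φ(-0.569) = 0.2846.
Type II error: β = 1 − power = 1 − 0.2846 = 0.7154.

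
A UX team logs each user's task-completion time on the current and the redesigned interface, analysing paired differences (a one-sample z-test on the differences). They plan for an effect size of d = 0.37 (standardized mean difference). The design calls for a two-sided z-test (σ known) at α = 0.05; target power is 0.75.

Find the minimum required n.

Set Φ(δ − 1.960) = 0.75; then δ − 1.960 = Φ⁻¹(0.75) = 0.674, giving δ = 2.634.
(For δ > 0 the lower-tail rejection region contributes negligibly to power, so the one-term inversion is standard.)
δ = d·√n ⇒ n = (δ/d)² = (2.634 / 0.37)² = 50.70.
Rounding up, n = 51.

n = 51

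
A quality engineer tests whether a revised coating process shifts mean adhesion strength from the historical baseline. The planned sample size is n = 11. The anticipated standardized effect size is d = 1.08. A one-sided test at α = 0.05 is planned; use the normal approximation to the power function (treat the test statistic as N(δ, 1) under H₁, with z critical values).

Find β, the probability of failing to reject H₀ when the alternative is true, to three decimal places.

β ≈ 0.026

Noncentrality parameter: δ = d·√n = 1.08 × √11 = 3.5820
Critical value for a one-sided test at α = 0.05: z_α = 1.645.
Power = Φ(δ − 1.645) = Φ(1.937) = 0.9736.
Type II error: β = 1 − power = 1 − 0.9736 = 0.0264.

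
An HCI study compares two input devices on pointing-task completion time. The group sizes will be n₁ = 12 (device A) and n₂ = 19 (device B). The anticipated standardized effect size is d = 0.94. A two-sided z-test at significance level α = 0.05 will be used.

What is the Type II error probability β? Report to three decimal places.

Noncentrality parameter: δ = d / √(1/n₁ + 1/n₂) = 0.94 / √(1/12 + 1/19) = 2.5493
Two-sided α = 0.05 → critical value z_{0.025} = 1.960.
Power = Φ(δ − 1.960) + Φ(−δ − 1.960) = Φ(0.589) + Φ(-4.509) = 0.7222 + 0.0000 = 0.7222.
Type II error: β = 1 − power = 1 − 0.7222 = 0.2778.

β ≈ 0.278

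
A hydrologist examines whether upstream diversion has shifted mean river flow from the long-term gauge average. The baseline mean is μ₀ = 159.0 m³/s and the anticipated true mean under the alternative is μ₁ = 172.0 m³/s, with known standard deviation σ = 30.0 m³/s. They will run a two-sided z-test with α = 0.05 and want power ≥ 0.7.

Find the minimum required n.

n = 33

Standardized effect: d = |μ₁ − μ₀| / σ = |172.0 − 159.0| / 30.0 = 0.4333
For power 0.7 need Φ(δ − z_{0.025}) = 0.7, so δ = z_{0.025} + z_{0.30} = 1.960 + 0.524 = 2.484.
(The Φ(−δ − z_{α/2}) term is vanishingly small for δ > 0 and is dropped in the standard sample-size formula.)
δ = d·√n ⇒ n = (δ/d)² = (2.484 / 0.4333)² = 32.87.
Round up to the next whole unit.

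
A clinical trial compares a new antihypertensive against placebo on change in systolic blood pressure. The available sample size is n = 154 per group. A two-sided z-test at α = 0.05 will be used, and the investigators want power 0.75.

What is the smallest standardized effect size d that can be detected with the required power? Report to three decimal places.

Need Φ(δ − 1.960) = 0.75, so δ = 1.960 + 0.674 = 2.634.
(Lower-tail contribution to power is negligible for δ > 0.)
δ = d·√(n/2) ⇒ d = δ/√(n/2) = 2.634/√(154/2) = 0.3002.

d ≈ 0.300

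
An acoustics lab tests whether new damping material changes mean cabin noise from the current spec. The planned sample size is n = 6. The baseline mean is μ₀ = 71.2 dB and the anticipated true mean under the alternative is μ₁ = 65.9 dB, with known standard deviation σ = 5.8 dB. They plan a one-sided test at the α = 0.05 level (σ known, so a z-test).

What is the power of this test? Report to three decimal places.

Power ≈ 0.724

Standardized effect: d = |μ₁ − μ₀| / σ = |65.9 − 71.2| / 5.8 = 0.9138
Noncentrality parameter: δ = d·√n = 0.9138 × √6 = 2.2383
One-sided α = 0.05 → critical value z_{0.05} = 1.645.
Power = Φ(δ − 1.645) = Φ(0.593) = 0.7236.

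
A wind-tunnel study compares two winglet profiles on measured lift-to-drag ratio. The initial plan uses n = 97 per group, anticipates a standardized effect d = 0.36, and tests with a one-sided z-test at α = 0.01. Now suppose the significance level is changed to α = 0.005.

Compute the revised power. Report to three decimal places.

Power ≈ 0.473

δ = d·√(n/2) = 0.36 × √(97/2) = 2.5071 (unchanged). New critical value: z_{0.005} = 2.576.
Revised power = P(Z > 2.576 − δ) = Φ(-0.069) = 0.4726.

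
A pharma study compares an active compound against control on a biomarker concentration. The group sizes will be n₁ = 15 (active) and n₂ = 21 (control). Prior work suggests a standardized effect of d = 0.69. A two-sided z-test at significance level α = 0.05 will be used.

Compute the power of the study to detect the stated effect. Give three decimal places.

Noncentrality parameter: δ = d / √(1/n₁ + 1/n₂) = 0.69 / √(1/15 + 1/21) = 2.0410
Two-sided α = 0.05 → critical value z_{0.025} = 1.960.
Power = Φ(δ − 1.960) + Φ(−δ − 1.960) = Φ(0.081) + Φ(-4.001) = 0.5323 + 0.0000 = 0.5323.

Power ≈ 0.532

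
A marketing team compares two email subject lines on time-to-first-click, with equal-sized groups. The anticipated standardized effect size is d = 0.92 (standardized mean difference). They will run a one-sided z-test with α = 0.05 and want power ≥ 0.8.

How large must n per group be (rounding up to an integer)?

For power 0.8 need Φ(δ − z_{0.05}) = 0.8, so δ = z_{0.05} + z_{0.20} = 1.645 + 0.842 = 2.486.
δ = d·√(n/2) ⇒ n = 2(δ/d)² = 2 × (2.486 / 0.92)² = 14.61.
Round up to the next whole unit.

n = 15 per group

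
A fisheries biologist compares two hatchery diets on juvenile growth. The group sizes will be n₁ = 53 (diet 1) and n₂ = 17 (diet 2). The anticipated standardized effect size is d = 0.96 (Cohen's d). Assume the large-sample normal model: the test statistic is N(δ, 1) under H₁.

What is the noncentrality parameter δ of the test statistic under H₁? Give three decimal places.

The noncentrality parameter scales effect size by the design's sample-size factor: δ = d / √(1/n₁ + 1/n₂) = 0.96 / √(1/53 + 1/17) = 3.4442

δ ≈ 3.444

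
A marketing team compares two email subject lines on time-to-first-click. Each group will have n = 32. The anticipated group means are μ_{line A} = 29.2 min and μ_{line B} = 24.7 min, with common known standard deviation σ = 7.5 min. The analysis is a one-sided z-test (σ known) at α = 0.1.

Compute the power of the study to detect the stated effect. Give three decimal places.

Power ≈ 0.868

Standardized effect: d = |μ_{line A} − μ_{line B}| / σ = |29.2 − 24.7| / 7.5 = 0.6000
Noncentrality parameter: δ = d·√(n/2) = 0.6000 × √(32/2) = 2.4000
Critical value for a one-sided test at α = 0.1: z_α = 1.282.
Power = P(Z > 1.282 − δ) = Φ(1.118) = 0.8683.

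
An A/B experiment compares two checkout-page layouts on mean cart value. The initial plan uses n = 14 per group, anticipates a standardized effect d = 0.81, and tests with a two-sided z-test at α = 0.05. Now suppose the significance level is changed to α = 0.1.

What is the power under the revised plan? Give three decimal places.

δ = d·√(n/2) = 0.81 × √(14/2) = 2.1431 (unchanged). New critical value: z_{0.05} = 1.645.
Revised power = Φ(δ − 1.645) + Φ(−δ − 1.645) = Φ(0.498) + Φ(-3.788) = 0.6908 + 0.0001 = 0.6909.

Power ≈ 0.691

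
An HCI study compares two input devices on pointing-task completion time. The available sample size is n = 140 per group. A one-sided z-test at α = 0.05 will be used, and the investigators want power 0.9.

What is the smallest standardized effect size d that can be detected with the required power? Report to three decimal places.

d ≈ 0.350

Need Φ(δ − 1.645) = 0.9, so δ = 1.645 + 1.282 = 2.926.
δ = d·√(n/2) ⇒ d = δ/√(n/2) = 2.926/√(140/2) = 0.3498.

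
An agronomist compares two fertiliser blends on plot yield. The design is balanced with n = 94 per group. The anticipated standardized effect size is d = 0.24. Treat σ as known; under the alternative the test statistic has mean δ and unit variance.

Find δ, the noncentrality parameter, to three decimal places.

δ ≈ 1.645

δ = d·√(n/2) = 0.24 × √(94/2) = 1.6454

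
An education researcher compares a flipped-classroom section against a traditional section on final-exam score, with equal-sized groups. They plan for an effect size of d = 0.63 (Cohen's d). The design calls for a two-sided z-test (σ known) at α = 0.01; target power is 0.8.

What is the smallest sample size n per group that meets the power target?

Set Φ(δ − 2.576) = 0.8; then δ − 2.576 = Φ⁻¹(0.8) = 0.842, giving δ = 3.417.
(For δ > 0 the lower-tail rejection region contributes negligibly to power, so the one-term inversion is standard.)
δ = d·√(n/2) ⇒ n = 2(δ/d)² = 2 × (3.417 / 0.63)² = 58.85.
Round up to the next whole unit.

n = 59 per group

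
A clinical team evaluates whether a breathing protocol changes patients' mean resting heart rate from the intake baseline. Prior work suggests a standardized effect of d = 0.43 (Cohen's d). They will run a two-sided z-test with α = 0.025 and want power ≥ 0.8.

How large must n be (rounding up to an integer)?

Set Φ(δ − 2.241) = 0.8; then δ − 2.241 = Φ⁻¹(0.8) = 0.842, giving δ = 3.083.
(The Φ(−δ − z_{α/2}) term is vanishingly small for δ > 0 and is dropped in the standard sample-size formula.)
δ = d·√n ⇒ n = (δ/d)² = (3.083 / 0.43)² = 51.41.
Rounding up, n = 52.

n = 52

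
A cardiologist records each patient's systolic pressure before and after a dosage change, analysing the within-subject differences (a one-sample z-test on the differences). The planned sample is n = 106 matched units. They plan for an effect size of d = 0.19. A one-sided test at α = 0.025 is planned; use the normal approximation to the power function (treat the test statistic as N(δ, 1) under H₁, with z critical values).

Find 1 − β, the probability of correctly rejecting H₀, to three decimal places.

Power ≈ 0.498

Noncentrality parameter: λ = d·√n = 0.19 × √106 = 1.9562
Critical value for a one-sided test at α = 0.025: z_α = 1.960.
Power = Φ(λ − 1.960) = Φ(-0.004) = 0.4985.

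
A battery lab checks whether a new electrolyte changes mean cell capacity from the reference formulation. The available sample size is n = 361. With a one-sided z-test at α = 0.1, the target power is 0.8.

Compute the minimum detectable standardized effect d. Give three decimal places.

d ≈ 0.112

Required noncentrality: δ = z_{0.1} + z_{0.20} = 1.282 + 0.842 = 2.123.
δ = d·√n ⇒ d = δ/√n = 2.123/√361 = 0.1117.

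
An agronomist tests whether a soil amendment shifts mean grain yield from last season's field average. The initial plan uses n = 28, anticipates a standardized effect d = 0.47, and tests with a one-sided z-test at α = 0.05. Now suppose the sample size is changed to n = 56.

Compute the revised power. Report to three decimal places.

With n = 56: δ = d·√n = 0.47 × √56 = 3.5172. Critical value z_{0.05} = 1.645.
Revised power = Φ(δ − 1.645) = Φ(1.872) = 0.9694.

Power ≈ 0.969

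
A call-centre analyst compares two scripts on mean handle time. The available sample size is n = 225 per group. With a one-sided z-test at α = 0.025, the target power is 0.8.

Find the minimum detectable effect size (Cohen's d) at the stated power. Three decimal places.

d ≈ 0.264

Need Φ(δ − 1.960) = 0.8, so δ = 1.960 + 0.842 = 2.802.
δ = d·√(n/2) ⇒ d = δ/√(n/2) = 2.802/√(225/2) = 0.2641.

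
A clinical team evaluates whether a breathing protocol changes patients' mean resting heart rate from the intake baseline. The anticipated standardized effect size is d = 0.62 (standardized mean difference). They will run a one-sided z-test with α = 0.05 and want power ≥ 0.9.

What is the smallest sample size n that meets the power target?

Set Φ(δ − 1.645) = 0.9; then δ − 1.645 = Φ⁻¹(0.9) = 1.282, giving δ = 2.926.
δ = d·√n ⇒ n = (δ/d)² = (2.926 / 0.62)² = 22.28.
Round up to the next whole unit.

n = 23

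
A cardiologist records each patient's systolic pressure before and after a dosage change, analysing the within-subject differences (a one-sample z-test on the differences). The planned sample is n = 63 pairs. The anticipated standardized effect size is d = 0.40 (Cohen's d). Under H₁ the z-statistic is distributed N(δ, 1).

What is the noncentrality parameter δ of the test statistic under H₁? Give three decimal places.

δ = d·√n = 0.40 × √63 = 3.1749

δ ≈ 3.175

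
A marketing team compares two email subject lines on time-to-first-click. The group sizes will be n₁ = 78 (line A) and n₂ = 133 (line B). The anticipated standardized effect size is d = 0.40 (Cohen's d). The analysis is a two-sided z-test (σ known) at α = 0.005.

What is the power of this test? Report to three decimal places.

Noncentrality parameter: λ = d / √(1/n₁ + 1/n₂) = 0.40 / √(1/78 + 1/133) = 2.8047
Critical value for a two-sided test at α = 0.005: z_{α/2} = 2.807.
Power = Φ(λ − 2.807) + Φ(−λ − 2.807) = Φ(-0.002) + Φ(-5.612) = 0.4991 + 0.0000 = 0.4991.

Power ≈ 0.499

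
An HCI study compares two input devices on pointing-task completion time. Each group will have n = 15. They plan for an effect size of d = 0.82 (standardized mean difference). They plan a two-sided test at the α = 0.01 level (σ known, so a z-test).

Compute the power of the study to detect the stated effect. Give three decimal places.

Power ≈ 0.371

Noncentrality parameter: δ = d·√(n/2) = 0.82 × √(15/2) = 2.2457
Two-sided α = 0.01 → critical value z_{0.005} = 2.576.
Power = Φ(δ − 2.576) + Φ(−δ − 2.576) = Φ(-0.330) + Φ(-4.821) = 0.3706 + 0.0000 = 0.3706.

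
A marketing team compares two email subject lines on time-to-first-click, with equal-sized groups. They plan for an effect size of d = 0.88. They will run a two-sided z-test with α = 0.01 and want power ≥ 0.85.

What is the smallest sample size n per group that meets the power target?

For power 0.85 need Φ(δ − z_{0.005}) = 0.85, so δ = z_{0.005} + z_{0.15} = 2.576 + 1.036 = 3.612.
(Ignoring the negligible lower-tail rejection probability gives the usual closed-form inversion.)
δ = d·√(n/2) ⇒ n = 2(δ/d)² = 2 × (3.612 / 0.88)² = 33.70.
Rounding up, n = 34 per group.

n = 34 per group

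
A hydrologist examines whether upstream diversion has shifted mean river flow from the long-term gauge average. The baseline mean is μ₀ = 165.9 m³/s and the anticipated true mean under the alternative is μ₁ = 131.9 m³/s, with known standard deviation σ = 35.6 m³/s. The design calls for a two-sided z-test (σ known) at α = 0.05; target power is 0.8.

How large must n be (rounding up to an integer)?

Standardized effect: d = |μ₁ − μ₀| / σ = |131.9 − 165.9| / 35.6 = 0.9551
For power 0.8 need Φ(δ − z_{0.025}) = 0.8, so δ = z_{0.025} + z_{0.20} = 1.960 + 0.842 = 2.802.
(For δ > 0 the lower-tail rejection region contributes negligibly to power, so the one-term inversion is standard.)
δ = d·√n ⇒ n = (δ/d)² = (2.802 / 0.9551)² = 8.60.
Round up to the next whole unit.

n = 9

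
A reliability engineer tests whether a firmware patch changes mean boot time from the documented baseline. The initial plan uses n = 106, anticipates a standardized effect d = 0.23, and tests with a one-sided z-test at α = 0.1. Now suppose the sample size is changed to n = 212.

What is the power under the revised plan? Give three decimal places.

Power ≈ 0.981

With n = 212: δ = d·√n = 0.23 × √212 = 3.3489. Critical value z_{0.1} = 1.282.
Revised power = Φ(δ − 1.282) = Φ(2.067) = 0.9806.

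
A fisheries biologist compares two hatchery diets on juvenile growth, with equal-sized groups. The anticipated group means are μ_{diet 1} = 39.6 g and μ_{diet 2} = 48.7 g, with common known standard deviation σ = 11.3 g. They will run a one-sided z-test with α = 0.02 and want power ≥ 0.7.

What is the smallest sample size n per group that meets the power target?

Standardized effect: d = |μ_{diet 1} − μ_{diet 2}| / σ = |39.6 − 48.7| / 11.3 = 0.8053
For power 0.7 need Φ(δ − z_{0.02}) = 0.7, so δ = z_{0.02} + z_{0.30} = 2.054 + 0.524 = 2.578.
δ = d·√(n/2) ⇒ n = 2(δ/d)² = 2 × (2.578 / 0.8053)² = 20.50.
Rounding up, n = 21 per group.

n = 21 per group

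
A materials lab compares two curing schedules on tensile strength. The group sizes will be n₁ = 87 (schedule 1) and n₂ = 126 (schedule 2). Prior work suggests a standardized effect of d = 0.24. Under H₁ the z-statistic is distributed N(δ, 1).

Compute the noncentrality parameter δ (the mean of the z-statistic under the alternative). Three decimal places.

δ ≈ 1.722

The noncentrality parameter scales effect size by the design's sample-size factor: δ = d / √(1/n₁ + 1/n₂) = 0.24 / √(1/87 + 1/126) = 1.7217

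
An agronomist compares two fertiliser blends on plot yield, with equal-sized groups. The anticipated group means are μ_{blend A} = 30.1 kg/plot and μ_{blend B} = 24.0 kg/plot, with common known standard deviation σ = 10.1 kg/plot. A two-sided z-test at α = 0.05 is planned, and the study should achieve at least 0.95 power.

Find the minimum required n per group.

Standardized effect: d = |μ_{blend A} − μ_{blend B}| / σ = |30.1 − 24.0| / 10.1 = 0.6040
Set Φ(δ − 1.960) = 0.95; then δ − 1.960 = Φ⁻¹(0.95) = 1.645, giving δ = 3.605.
(The Φ(−δ − z_{α/2}) term is vanishingly small for δ > 0 and is dropped in the standard sample-size formula.)
δ = d·√(n/2) ⇒ n = 2(δ/d)² = 2 × (3.605 / 0.6040)² = 71.25.
Rounding up, n = 72 per group.

n = 72 per group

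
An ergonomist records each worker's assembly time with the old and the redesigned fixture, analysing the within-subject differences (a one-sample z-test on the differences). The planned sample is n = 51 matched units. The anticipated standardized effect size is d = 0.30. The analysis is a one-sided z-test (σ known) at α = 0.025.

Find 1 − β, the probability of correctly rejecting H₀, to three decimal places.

Noncentrality parameter: δ = d·√n = 0.30 × √51 = 2.1424
One-sided α = 0.025 → critical value z_{0.025} = 1.960.
Power = Φ(δ − 1.960) = Φ(0.182) = 0.5724.

Power ≈ 0.572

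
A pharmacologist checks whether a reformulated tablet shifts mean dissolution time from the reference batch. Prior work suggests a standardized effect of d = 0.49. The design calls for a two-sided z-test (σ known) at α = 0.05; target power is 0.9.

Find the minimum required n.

n = 44

For power 0.9 need Φ(δ − z_{0.025}) = 0.9, so δ = z_{0.025} + z_{0.10} = 1.960 + 1.282 = 3.242.
(Ignoring the negligible lower-tail rejection probability gives the usual closed-form inversion.)
δ = d·√n ⇒ n = (δ/d)² = (3.242 / 0.49)² = 43.76.
Rounding up, n = 44.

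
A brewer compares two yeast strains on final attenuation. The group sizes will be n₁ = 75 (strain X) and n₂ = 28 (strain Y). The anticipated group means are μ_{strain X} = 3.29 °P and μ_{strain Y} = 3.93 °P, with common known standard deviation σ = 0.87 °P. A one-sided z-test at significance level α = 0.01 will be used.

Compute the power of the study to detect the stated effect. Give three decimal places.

Power ≈ 0.840

Standardized effect: d = |μ_{strain X} − μ_{strain Y}| / σ = |3.29 − 3.93| / 0.87 = 0.7356
Noncentrality parameter: δ = d / √(1/n₁ + 1/n₂) = 0.7356 / √(1/75 + 1/28) = 3.3216
One-sided α = 0.01 → critical value z_{0.01} = 2.326.
Power = P(Z > 2.326 − δ) = Φ(0.995) = 0.8402.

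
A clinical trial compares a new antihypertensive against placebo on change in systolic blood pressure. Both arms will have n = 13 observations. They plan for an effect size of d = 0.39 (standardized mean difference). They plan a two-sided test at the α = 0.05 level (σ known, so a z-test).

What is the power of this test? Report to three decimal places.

Power ≈ 0.169

Noncentrality parameter: δ = d·√(n/2) = 0.39 × √(13/2) = 0.9943
Two-sided α = 0.05 → critical value z_{0.025} = 1.960.
Power = Φ(δ − 1.960) + Φ(−δ − 1.960) = Φ(-0.966) + Φ(-2.954) = 0.1671 + 0.0016 = 0.1687.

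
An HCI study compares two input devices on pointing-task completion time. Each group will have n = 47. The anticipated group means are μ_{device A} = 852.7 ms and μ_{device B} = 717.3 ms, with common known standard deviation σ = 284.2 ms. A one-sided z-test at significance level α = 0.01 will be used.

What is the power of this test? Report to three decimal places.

Power ≈ 0.493

Standardized effect: d = |μ_{device A} − μ_{device B}| / σ = |852.7 − 717.3| / 284.2 = 0.4764
Noncentrality parameter: δ = d·√(n/2) = 0.4764 × √(47/2) = 2.3096
Critical value for a one-sided test at α = 0.01: z_α = 2.326.
Power = Φ(δ − 2.326) = Φ(-0.017) = 0.4933.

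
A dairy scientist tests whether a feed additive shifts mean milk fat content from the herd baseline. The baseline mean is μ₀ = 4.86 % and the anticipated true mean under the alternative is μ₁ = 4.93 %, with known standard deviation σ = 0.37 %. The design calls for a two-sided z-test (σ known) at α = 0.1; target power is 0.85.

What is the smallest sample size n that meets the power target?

Standardized effect: d = |μ₁ − μ₀| / σ = |4.93 − 4.86| / 0.37 = 0.1892
For power 0.85 need Φ(δ − z_{0.05}) = 0.85, so δ = z_{0.05} + z_{0.15} = 1.645 + 1.036 = 2.681.
(The Φ(−δ − z_{α/2}) term is vanishingly small for δ > 0 and is dropped in the standard sample-size formula.)
δ = d·√n ⇒ n = (δ/d)² = (2.681 / 0.1892)² = 200.86.
Round up to the next whole unit.

n = 201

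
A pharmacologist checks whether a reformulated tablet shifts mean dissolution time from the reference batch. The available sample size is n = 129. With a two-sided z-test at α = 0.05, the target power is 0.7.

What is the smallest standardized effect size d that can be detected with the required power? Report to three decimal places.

Required noncentrality: δ = z_{0.025} + z_{0.30} = 1.960 + 0.524 = 2.484.
(Lower-tail contribution to power is negligible for δ > 0.)
δ = d·√n ⇒ d = δ/√n = 2.484/√129 = 0.2187.

d ≈ 0.219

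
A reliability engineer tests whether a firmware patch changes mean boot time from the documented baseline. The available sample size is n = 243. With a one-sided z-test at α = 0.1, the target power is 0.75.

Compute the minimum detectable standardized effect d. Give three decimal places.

d ≈ 0.125

Need Φ(δ − 1.282) = 0.75, so δ = 1.282 + 0.674 = 1.956.
δ = d·√n ⇒ d = δ/√n = 1.956/√243 = 0.1255.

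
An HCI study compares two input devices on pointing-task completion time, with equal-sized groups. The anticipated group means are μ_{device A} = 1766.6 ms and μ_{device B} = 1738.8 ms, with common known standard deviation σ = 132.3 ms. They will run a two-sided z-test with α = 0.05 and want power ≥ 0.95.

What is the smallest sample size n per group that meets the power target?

Standardized effect: d = |μ_{device A} − μ_{device B}| / σ = |1766.6 − 1738.8| / 132.3 = 0.2101
For power 0.95 need Φ(δ − z_{0.025}) = 0.95, so δ = z_{0.025} + z_{0.05} = 1.960 + 1.645 = 3.605.
(Ignoring the negligible lower-tail rejection probability gives the usual closed-form inversion.)
δ = d·√(n/2) ⇒ n = 2(δ/d)² = 2 × (3.605 / 0.2101)² = 588.61.
Round up to the next whole unit.

n = 589 per group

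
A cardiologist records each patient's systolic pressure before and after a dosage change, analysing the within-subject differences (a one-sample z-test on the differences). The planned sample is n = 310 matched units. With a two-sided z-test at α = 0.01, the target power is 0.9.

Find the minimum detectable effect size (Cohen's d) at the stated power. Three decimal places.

d ≈ 0.219

Need Φ(δ − 2.576) = 0.9, so δ = 2.576 + 1.282 = 3.857.
(The second rejection-region term Φ(−δ − z_{α/2}) is negligible and dropped.)
δ = d·√n ⇒ d = δ/√n = 3.857/√310 = 0.2191.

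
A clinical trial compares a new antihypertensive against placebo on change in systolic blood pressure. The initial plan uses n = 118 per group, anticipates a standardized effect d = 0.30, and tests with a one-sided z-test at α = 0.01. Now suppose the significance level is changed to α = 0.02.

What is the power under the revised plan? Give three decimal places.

δ = d·√(n/2) = 0.30 × √(118/2) = 2.3043 (unchanged). New critical value: z_{0.02} = 2.054.
Revised power = Φ(δ − 2.054) = Φ(0.251) = 0.5989.

Power ≈ 0.599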